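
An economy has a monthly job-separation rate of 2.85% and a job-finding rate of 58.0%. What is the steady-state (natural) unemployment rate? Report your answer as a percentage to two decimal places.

Steady-state unemployment rate ≈ 4.68%.

At steady state the flows balance: s·E = f·U, so U/(E+U) = s/(s+f).
u* = 2.85 / (2.85 + 58.0) = 2.85 / 60.85 = 4.68%.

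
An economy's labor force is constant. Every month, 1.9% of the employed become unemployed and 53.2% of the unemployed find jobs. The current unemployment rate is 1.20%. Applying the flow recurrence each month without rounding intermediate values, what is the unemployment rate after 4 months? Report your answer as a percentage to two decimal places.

With a fixed labor force, u_{t+1} = u_t + s·(1−u_t) − f·u_t = u_t·(1−s−f) + s.
Here 1−s−f = 0.449 and s = 0.019.
u_1 = 0.012000 × 0.449 + 0.019 = 0.024388.
u_2 = 0.024388 × 0.449 + 0.019 = 0.029950.
u_3 = 0.029950 × 0.449 + 0.019 = 0.032448.
u_4 = 0.032448 × 0.449 + 0.019 = 0.033569.

Unemployment rate after four months ≈ 3.36%.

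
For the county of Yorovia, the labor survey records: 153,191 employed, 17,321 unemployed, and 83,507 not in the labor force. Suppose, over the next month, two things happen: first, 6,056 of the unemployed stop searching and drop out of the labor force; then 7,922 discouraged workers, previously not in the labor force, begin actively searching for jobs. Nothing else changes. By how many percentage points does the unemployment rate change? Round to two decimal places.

Initially, labor force = 153,191 + 17,321 = 170,512, so u = 17,321/170,512 = 10.16%.
After the first change, unemployed and labor force both fall by 6,056 → E = 153,191, U = 11,265, labor force = 164,456.
After the second change, unemployed and labor force both rise by 7,922 → E = 153,191, U = 19,187, labor force = 172,378.
New unemployment rate = 19,187 / 172,378 = 11.13%.
Change = 11.13% − 10.16% = +0.97 percentage points.

The unemployment rate changes by +0.97 percentage points.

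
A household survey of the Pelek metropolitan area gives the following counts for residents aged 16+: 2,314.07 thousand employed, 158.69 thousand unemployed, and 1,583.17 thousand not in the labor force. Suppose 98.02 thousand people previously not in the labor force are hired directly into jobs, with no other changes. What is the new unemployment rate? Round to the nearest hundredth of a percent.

Initially, labor force = 2,314.07 + 158.69 = 2,472.76 thousand, so u = 158.69/2,472.76 = 6.42%.
After the change, employed and labor force both rise by 98.02; unemployed unchanged → E = 2,412.09, U = 158.69, labor force = 2,570.78 thousand.
New unemployment rate = 158.69 / 2,570.78 = 6.17%.

New unemployment rate ≈ 6.17%.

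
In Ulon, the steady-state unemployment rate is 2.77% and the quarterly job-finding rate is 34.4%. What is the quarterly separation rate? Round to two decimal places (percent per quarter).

From u* = s/(s+f): s = u·f/(1−u).
s = 0.0277 × 34.4 / (1 − 0.0277) = 0.9529 / 0.9723 ≈ 0.98% per quarter.

Separation rate ≈ 0.98% per quarter.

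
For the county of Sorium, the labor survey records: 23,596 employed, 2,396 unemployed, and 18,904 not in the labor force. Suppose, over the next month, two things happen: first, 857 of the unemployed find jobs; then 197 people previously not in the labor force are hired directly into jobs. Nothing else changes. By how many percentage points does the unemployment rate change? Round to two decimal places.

Initially, labor force = 23,596 + 2,396 = 25,992, so u = 2,396/25,992 = 9.22%.
After the first change, unemployed falls and employed rises by 857; labor force unchanged → E = 24,453, U = 1,539, labor force = 25,992.
After the second change, employed and labor force both rise by 197; unemployed unchanged → E = 24,650, U = 1,539, labor force = 26,189.
New unemployment rate = 1,539 / 26,189 = 5.88%.
Change = 5.88% − 9.22% = −3.34 percentage points.

The unemployment rate changes by −3.34 percentage points.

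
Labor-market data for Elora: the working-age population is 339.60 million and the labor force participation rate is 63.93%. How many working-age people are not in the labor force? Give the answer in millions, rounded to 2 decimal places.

Share not in the labor force = 1 − 0.6393 = 0.3607.
Not in labor force = 0.3607 × 339.60 ≈ 122.49 million.

About 122.49 million are not in the labor force.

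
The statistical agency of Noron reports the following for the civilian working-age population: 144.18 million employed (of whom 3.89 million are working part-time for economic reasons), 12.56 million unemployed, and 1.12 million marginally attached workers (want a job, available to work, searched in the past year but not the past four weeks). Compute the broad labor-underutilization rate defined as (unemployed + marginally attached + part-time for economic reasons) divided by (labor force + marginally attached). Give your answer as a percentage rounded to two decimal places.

Broad underutilization rate ≈ 11.13%.

Labor force = 144.18 + 12.56 = 156.74 million.
Numerator = 12.56 + 1.12 + 3.89 = 17.57 million.
Denominator = 156.74 + 1.12 = 157.86 million.
Broad rate = 17.57 / 157.86 = 11.13%.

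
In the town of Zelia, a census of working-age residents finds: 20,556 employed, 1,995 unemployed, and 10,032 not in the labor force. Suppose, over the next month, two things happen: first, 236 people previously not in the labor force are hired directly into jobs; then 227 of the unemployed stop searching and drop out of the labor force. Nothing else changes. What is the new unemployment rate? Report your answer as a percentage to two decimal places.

Initially, labor force = 20,556 + 1,995 = 22,551, so u = 1,995/22,551 = 8.85%.
After the first change, employed and labor force both rise by 236; unemployed unchanged → E = 20,792, U = 1,995, labor force = 22,787.
After the second change, unemployed and labor force both fall by 227 → E = 20,792, U = 1,768, labor force = 22,560.
New unemployment rate = 1,768 / 22,560 = 7.84%.

New unemployment rate ≈ 7.84%.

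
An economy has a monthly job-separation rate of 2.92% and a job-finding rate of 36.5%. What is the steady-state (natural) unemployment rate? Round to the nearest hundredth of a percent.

Steady-state unemployment rate ≈ 7.41%.

At steady state the flows balance: s·E = f·U, so U/(E+U) = s/(s+f).
u* = 2.92 / (2.92 + 36.5) = 2.92 / 39.42 = 7.41%.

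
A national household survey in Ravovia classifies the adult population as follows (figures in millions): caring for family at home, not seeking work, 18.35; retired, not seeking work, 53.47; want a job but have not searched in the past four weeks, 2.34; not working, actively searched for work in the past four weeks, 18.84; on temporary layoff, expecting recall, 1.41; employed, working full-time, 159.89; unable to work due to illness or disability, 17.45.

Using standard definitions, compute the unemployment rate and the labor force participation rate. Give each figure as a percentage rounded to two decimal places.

Unemployment rate ≈ 11.24%; labor force participation rate ≈ 66.29%.

Employed = 159.89 million.
Unemployed = 18.84 + 1.41 = 20.25 million (jobless and actively searching, or on temporary layoff).
Labor force = 159.89 + 20.25 = 180.14 million.
Not in labor force = 18.35 + 53.47 + 2.34 + 17.45 = 91.61 million (those not working and not actively searching are outside the labor force — including those who want a job but have given up searching).
Civilian working-age population = 180.14 + 91.61 = 271.75 million.
Unemployment rate = 20.25 / 180.14 = 11.24%.
Labor force participation rate = 180.14 / 271.75 = 66.29%.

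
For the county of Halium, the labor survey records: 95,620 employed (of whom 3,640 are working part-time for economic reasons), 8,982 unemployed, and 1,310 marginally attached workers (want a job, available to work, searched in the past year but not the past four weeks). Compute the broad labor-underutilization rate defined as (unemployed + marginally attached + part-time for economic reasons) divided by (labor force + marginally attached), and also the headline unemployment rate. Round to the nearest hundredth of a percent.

Broad underutilization rate ≈ 13.15%; headline unemployment rate ≈ 8.59%.

Labor force = 95,620 + 8,982 = 104,602.
Numerator = 8,982 + 1,310 + 3,640 = 13,932.
Denominator = 104,602 + 1,310 = 105,912.
Broad rate = 13,932 / 105,912 = 13.15%.
Headline unemployment rate = 8,982 / 104,602 = 8.59%.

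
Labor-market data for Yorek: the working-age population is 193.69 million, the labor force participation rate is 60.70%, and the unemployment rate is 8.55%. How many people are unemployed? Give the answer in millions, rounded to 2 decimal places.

About 10.05 million are unemployed.

Labor force = 0.6070 × 193.69 = 117.57 million.
Unemployed = 0.0855 × 117.57 ≈ 10.05 million.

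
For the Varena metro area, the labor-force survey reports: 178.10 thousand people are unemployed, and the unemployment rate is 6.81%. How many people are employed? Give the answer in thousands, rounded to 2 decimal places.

About 2,437.17 thousand are employed.

Labor force = U / u = 178.10 / 0.0681 ≈ 2,615.27 thousand.
Employed = labor force − unemployed = 2,615.27 − 178.10 = 2,437.17 thousand.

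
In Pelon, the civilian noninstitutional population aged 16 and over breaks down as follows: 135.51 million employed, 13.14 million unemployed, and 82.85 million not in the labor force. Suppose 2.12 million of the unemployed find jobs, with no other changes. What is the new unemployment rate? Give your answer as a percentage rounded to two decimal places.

Initially, labor force = 135.51 + 13.14 = 148.65 million, so u = 13.14/148.65 = 8.84%.
After the change, unemployed falls and employed rises by 2.12; labor force unchanged → E = 137.63, U = 11.02, labor force = 148.65 million.
New unemployment rate = 11.02 / 148.65 = 7.41%.

New unemployment rate ≈ 7.41%.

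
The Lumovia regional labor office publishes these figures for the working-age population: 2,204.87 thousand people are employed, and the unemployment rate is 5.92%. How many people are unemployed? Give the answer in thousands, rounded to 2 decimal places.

Let U be the number unemployed. The labor force is E + U, and U/(E+U) = 0.0592.
So U = 0.0592 × 2,204.87 / (1 − 0.0592) = 130.5283 / 0.9408 ≈ 138.74 thousand.

About 138.74 thousand are unemployed.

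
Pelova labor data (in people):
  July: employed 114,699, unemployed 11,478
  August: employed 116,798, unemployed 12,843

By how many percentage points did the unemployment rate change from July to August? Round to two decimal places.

July: labor force = 114,699 + 11,478 = 126,177; u = 11,478/126,177 = 9.10%.
August: labor force = 116,798 + 12,843 = 129,641; u = 12,843/129,641 = 9.91%.
Change = 9.91% − 9.10% = +0.81 pp.

The unemployment rate changed by +0.81 percentage points.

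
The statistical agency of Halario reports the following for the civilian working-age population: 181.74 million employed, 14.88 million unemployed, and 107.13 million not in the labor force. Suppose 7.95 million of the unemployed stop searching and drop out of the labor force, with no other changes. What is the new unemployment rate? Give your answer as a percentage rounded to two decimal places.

New unemployment rate ≈ 3.67%.

Initially, labor force = 181.74 + 14.88 = 196.62 million, so u = 14.88/196.62 = 7.57%.
After the change, unemployed and labor force both fall by 7.95 → E = 181.74, U = 6.93, labor force = 188.67 million.
New unemployment rate = 6.93 / 188.67 = 3.67%.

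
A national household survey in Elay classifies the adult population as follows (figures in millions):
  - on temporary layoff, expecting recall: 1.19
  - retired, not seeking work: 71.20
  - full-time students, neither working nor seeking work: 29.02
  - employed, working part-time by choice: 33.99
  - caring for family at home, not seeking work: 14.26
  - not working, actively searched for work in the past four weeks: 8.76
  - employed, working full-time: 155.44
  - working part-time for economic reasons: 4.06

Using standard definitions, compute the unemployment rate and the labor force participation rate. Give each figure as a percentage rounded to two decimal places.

Unemployment rate ≈ 4.89%; labor force participation rate ≈ 63.99%.

Employed = 33.99 + 155.44 + 4.06 = 193.49 million (anyone who worked, including part-time for economic reasons, counts as employed).
Unemployed = 1.19 + 8.76 = 9.95 million (jobless and actively searching, or on temporary layoff).
Labor force = 193.49 + 9.95 = 203.44 million.
Not in labor force = 71.20 + 29.02 + 14.26 = 114.48 million (those not working and not actively searching are outside the labor force).
Civilian working-age population = 203.44 + 114.48 = 317.92 million.
Unemployment rate = 9.95 / 203.44 = 4.89%.
Labor force participation rate = 203.44 / 317.92 = 63.99%.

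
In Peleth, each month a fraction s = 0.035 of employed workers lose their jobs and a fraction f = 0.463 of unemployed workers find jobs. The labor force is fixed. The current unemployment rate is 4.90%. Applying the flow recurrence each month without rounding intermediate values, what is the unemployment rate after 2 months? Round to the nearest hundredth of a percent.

Unemployment rate after two months ≈ 6.49%.

With a fixed labor force, u_{t+1} = u_t + s·(1−u_t) − f·u_t = u_t·(1−s−f) + s.
Here 1−s−f = 0.502 and s = 0.035.
u_1 = 0.049000 × 0.502 + 0.035 = 0.059598.
u_2 = 0.059598 × 0.502 + 0.035 = 0.064918.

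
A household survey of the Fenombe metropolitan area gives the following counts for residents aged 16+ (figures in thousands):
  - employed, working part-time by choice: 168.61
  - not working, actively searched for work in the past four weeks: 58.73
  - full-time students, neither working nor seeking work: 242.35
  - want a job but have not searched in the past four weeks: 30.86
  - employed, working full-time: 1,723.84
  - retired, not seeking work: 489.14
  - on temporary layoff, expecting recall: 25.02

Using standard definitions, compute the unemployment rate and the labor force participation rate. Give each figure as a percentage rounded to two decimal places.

Unemployment rate ≈ 4.24%; labor force participation rate ≈ 72.16%.

Employed = 168.61 + 1,723.84 = 1,892.45 thousand.
Unemployed = 58.73 + 25.02 = 83.75 thousand (jobless and actively searching, or on temporary layoff).
Labor force = 1,892.45 + 83.75 = 1,976.20 thousand.
Not in labor force = 242.35 + 30.86 + 489.14 = 762.35 thousand (those not working and not actively searching are outside the labor force — including those who want a job but have given up searching).
Civilian working-age population = 1,976.20 + 762.35 = 2,738.55 thousand.
Unemployment rate = 83.75 / 1,976.20 = 4.24%.
Labor force participation rate = 1,976.20 / 2,738.55 = 72.16%.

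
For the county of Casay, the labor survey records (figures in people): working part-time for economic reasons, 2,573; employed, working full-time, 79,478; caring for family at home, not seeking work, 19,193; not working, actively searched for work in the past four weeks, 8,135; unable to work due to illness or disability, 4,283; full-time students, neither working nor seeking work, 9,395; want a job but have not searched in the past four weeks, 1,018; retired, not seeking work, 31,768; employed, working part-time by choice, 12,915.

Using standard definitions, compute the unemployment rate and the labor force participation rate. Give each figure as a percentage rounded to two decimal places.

Employed = 2,573 + 79,478 + 12,915 = 94,966 (anyone who worked, including part-time for economic reasons, counts as employed).
Unemployed = 8,135.
Labor force = 94,966 + 8,135 = 103,101.
Not in labor force = 19,193 + 4,283 + 9,395 + 1,018 + 31,768 = 65,657 (those not working and not actively searching are outside the labor force — including those who want a job but have given up searching).
Civilian working-age population = 103,101 + 65,657 = 168,758.
Unemployment rate = 8,135 / 103,101 = 7.89%.
Labor force participation rate = 103,101 / 168,758 = 61.09%.

Unemployment rate ≈ 7.89%; labor force participation rate ≈ 61.09%.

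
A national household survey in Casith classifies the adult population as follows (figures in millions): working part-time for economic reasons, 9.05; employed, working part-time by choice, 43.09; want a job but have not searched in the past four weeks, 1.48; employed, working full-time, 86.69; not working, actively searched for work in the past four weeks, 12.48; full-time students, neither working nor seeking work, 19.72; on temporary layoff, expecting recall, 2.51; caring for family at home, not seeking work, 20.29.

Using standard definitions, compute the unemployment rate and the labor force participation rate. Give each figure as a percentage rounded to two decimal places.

Employed = 9.05 + 43.09 + 86.69 = 138.83 million (anyone who worked, including part-time for economic reasons, counts as employed).
Unemployed = 12.48 + 2.51 = 14.99 million (jobless and actively searching, or on temporary layoff).
Labor force = 138.83 + 14.99 = 153.82 million.
Not in labor force = 1.48 + 19.72 + 20.29 = 41.49 million (those not working and not actively searching are outside the labor force — including those who want a job but have given up searching).
Civilian working-age population = 153.82 + 41.49 = 195.31 million.
Unemployment rate = 14.99 / 153.82 = 9.75%.
Labor force participation rate = 153.82 / 195.31 = 78.76%.

Unemployment rate ≈ 9.75%; labor force participation rate ≈ 78.76%.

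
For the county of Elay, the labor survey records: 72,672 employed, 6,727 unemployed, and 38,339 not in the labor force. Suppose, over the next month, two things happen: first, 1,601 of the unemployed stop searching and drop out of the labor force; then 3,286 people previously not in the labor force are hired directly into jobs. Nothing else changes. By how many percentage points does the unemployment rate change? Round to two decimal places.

Initially, labor force = 72,672 + 6,727 = 79,399, so u = 6,727/79,399 = 8.47%.
After the first change, unemployed and labor force both fall by 1,601 → E = 72,672, U = 5,126, labor force = 77,798.
After the second change, employed and labor force both rise by 3,286; unemployed unchanged → E = 75,958, U = 5,126, labor force = 81,084.
New unemployment rate = 5,126 / 81,084 = 6.32%.
Change = 6.32% − 8.47% = −2.15 percentage points.

The unemployment rate changes by −2.15 percentage points.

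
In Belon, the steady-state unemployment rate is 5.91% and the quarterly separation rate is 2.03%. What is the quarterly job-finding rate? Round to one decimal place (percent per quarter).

Job-finding rate ≈ 32.3% per quarter.

From u* = s/(s+f): f = s·(1−u)/u.
f = 2.03 × (1 − 0.0591) / 0.0591 = 1.9100 / 0.0591 ≈ 32.3% per quarter.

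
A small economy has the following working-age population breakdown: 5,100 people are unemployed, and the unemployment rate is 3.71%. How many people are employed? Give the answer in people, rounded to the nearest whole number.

Labor force = U / u = 5,100 / 0.0371 ≈ 137,466.
Employed = labor force − unemployed = 137,466 − 5,100 = 132,366.

About 132,366 are employed.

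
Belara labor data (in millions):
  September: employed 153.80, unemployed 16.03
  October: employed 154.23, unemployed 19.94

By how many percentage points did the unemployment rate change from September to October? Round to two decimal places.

The unemployment rate changed by +2.01 percentage points.

September: labor force = 153.80 + 16.03 = 169.83; u = 16.03/169.83 = 9.44%.
October: labor force = 154.23 + 19.94 = 174.17; u = 19.94/174.17 = 11.45%.
Change = 11.45% − 9.44% = +2.01 pp.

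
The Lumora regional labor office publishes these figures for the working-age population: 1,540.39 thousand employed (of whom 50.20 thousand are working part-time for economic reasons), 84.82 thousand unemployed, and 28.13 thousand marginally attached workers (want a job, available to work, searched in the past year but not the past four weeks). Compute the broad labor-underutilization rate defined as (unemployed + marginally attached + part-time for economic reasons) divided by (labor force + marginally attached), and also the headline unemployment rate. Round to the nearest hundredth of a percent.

Labor force = 1,540.39 + 84.82 = 1,625.21 thousand.
Numerator = 84.82 + 28.13 + 50.20 = 163.15 thousand.
Denominator = 1,625.21 + 28.13 = 1,653.34 thousand.
Broad rate = 163.15 / 1,653.34 = 9.87%.
Headline unemployment rate = 84.82 / 1,625.21 = 5.22%.

Broad underutilization rate ≈ 9.87%; headline unemployment rate ≈ 5.22%.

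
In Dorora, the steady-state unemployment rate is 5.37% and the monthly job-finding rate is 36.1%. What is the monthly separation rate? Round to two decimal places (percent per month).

Separation rate ≈ 2.05% per month.

From u* = s/(s+f): s = u·f/(1−u).
s = 0.0537 × 36.1 / (1 − 0.0537) = 1.9386 / 0.9463 ≈ 2.05% per month.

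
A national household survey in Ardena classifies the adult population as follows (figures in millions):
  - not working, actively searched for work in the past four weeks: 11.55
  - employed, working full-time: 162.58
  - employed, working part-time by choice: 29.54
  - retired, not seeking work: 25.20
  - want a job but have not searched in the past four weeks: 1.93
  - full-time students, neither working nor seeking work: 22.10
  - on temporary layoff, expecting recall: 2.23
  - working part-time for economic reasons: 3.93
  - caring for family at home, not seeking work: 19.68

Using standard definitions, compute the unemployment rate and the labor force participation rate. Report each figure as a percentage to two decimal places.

Unemployment rate ≈ 6.57%; labor force participation rate ≈ 75.28%.

Employed = 162.58 + 29.54 + 3.93 = 196.05 million (anyone who worked, including part-time for economic reasons, counts as employed).
Unemployed = 11.55 + 2.23 = 13.78 million (jobless and actively searching, or on temporary layoff).
Labor force = 196.05 + 13.78 = 209.83 million.
Not in labor force = 25.20 + 1.93 + 22.10 + 19.68 = 68.91 million (those not working and not actively searching are outside the labor force — including those who want a job but have given up searching).
Civilian working-age population = 209.83 + 68.91 = 278.74 million.
Unemployment rate = 13.78 / 209.83 = 6.57%.
Labor force participation rate = 209.83 / 278.74 = 75.28%.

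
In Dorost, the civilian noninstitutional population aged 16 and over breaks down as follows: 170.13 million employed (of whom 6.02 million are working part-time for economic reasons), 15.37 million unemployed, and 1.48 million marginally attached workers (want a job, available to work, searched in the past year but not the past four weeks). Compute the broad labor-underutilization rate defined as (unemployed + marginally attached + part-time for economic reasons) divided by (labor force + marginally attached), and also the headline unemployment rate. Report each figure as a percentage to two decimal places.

Labor force = 170.13 + 15.37 = 185.50 million.
Numerator = 15.37 + 1.48 + 6.02 = 22.87 million.
Denominator = 185.50 + 1.48 = 186.98 million.
Broad rate = 22.87 / 186.98 = 12.23%.
Headline unemployment rate = 15.37 / 185.50 = 8.29%.

Broad underutilization rate ≈ 12.23%; headline unemployment rate ≈ 8.29%.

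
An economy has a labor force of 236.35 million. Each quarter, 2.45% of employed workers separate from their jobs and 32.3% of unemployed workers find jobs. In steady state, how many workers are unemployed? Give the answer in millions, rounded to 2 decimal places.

About 16.66 million are unemployed in steady state.

Steady-state unemployment rate u* = s/(s+f) = 2.45/(2.45+32.3) = 0.070504.
Unemployed = u* × labor force = 0.070504 × 236.35 ≈ 16.66 million.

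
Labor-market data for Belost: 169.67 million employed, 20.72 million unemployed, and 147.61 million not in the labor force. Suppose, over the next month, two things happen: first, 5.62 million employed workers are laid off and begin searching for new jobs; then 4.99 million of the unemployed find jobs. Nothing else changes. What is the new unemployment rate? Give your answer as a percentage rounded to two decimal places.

New unemployment rate ≈ 11.21%.

Initially, labor force = 169.67 + 20.72 = 190.39 million, so u = 20.72/190.39 = 10.88%.
After the first change, employed falls and unemployed rises by 5.62; labor force unchanged → E = 164.05, U = 26.34, labor force = 190.39 million.
After the second change, unemployed falls and employed rises by 4.99; labor force unchanged → E = 169.04, U = 21.35, labor force = 190.39 million.
New unemployment rate = 21.35 / 190.39 = 11.21%.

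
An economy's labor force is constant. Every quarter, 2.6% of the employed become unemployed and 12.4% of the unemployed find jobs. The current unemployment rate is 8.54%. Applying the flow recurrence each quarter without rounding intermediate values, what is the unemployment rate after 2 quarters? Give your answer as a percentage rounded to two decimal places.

With a fixed labor force, u_{t+1} = u_t + s·(1−u_t) − f·u_t = u_t·(1−s−f) + s.
Here 1−s−f = 0.850 and s = 0.026.
u_1 = 0.085400 × 0.850 + 0.026 = 0.098590.
u_2 = 0.098590 × 0.850 + 0.026 = 0.109801.

Unemployment rate after two quarters ≈ 10.98%.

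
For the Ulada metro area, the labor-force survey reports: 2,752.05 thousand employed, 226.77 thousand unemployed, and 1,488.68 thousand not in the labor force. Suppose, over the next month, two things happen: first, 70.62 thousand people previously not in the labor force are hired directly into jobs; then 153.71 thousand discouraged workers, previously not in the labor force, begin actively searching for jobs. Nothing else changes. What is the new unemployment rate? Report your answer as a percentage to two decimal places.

Initially, labor force = 2,752.05 + 226.77 = 2,978.82 thousand, so u = 226.77/2,978.82 = 7.61%.
After the first change, employed and labor force both rise by 70.62; unemployed unchanged → E = 2,822.67, U = 226.77, labor force = 3,049.44 thousand.
After the second change, unemployed and labor force both rise by 153.71 → E = 2,822.67, U = 380.48, labor force = 3,203.15 thousand.
New unemployment rate = 380.48 / 3,203.15 = 11.88%.

New unemployment rate ≈ 11.88%.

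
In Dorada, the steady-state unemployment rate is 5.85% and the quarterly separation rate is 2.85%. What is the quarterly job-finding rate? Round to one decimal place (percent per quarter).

Job-finding rate ≈ 45.9% per quarter.

From u* = s/(s+f): f = s·(1−u)/u.
f = 2.85 × (1 − 0.0585) / 0.0585 = 2.6833 / 0.0585 ≈ 45.9% per quarter.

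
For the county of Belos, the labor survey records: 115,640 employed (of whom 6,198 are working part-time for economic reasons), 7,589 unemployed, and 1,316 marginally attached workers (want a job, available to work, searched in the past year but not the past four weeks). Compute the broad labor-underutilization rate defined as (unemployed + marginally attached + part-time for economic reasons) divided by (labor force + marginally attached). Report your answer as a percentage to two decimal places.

Labor force = 115,640 + 7,589 = 123,229.
Numerator = 7,589 + 1,316 + 6,198 = 15,103.
Denominator = 123,229 + 1,316 = 124,545.
Broad rate = 15,103 / 124,545 = 12.13%.

Broad underutilization rate ≈ 12.13%.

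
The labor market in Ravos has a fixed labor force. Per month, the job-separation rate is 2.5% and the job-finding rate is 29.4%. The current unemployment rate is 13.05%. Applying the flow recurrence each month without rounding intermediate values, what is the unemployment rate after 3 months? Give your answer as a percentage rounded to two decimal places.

With a fixed labor force, u_{t+1} = u_t + s·(1−u_t) − f·u_t = u_t·(1−s−f) + s.
Here 1−s−f = 0.681 and s = 0.025.
u_1 = 0.130500 × 0.681 + 0.025 = 0.113871.
u_2 = 0.113871 × 0.681 + 0.025 = 0.102546.
u_3 = 0.102546 × 0.681 + 0.025 = 0.094834.

Unemployment rate after three months ≈ 9.48%.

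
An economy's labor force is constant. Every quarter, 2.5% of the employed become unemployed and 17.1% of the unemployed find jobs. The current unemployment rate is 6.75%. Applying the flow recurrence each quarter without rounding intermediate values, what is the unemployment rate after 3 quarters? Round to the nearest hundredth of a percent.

With a fixed labor force, u_{t+1} = u_t + s·(1−u_t) − f·u_t = u_t·(1−s−f) + s.
Here 1−s−f = 0.804 and s = 0.025.
u_1 = 0.067500 × 0.804 + 0.025 = 0.079270.
u_2 = 0.079270 × 0.804 + 0.025 = 0.088733.
u_3 = 0.088733 × 0.804 + 0.025 = 0.096341.

Unemployment rate after three quarters ≈ 9.63%.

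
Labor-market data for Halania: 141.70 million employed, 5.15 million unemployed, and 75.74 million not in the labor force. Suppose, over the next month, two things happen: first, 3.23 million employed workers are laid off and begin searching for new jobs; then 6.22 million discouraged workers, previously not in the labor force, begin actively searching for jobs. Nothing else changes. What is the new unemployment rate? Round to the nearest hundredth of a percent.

New unemployment rate ≈ 9.54%.

Initially, labor force = 141.70 + 5.15 = 146.85 million, so u = 5.15/146.85 = 3.51%.
After the first change, employed falls and unemployed rises by 3.23; labor force unchanged → E = 138.47, U = 8.38, labor force = 146.85 million.
After the second change, unemployed and labor force both rise by 6.22 → E = 138.47, U = 14.60, labor force = 153.07 million.
New unemployment rate = 14.60 / 153.07 = 9.54%.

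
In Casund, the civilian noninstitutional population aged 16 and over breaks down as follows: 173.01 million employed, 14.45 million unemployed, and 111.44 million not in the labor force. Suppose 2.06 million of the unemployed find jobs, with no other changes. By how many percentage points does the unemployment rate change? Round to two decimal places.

Initially, labor force = 173.01 + 14.45 = 187.46 million, so u = 14.45/187.46 = 7.71%.
After the change, unemployed falls and employed rises by 2.06; labor force unchanged → E = 175.07, U = 12.39, labor force = 187.46 million.
New unemployment rate = 12.39 / 187.46 = 6.61%.
Change = 6.61% − 7.71% = −1.10 percentage points.

The unemployment rate changes by −1.10 percentage points.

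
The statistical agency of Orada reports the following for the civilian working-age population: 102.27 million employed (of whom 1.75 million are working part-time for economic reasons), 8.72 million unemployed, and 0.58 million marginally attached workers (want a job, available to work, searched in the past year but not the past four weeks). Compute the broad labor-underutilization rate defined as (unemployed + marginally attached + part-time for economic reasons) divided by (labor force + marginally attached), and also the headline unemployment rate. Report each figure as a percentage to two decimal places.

Labor force = 102.27 + 8.72 = 110.99 million.
Numerator = 8.72 + 0.58 + 1.75 = 11.05 million.
Denominator = 110.99 + 0.58 = 111.57 million.
Broad rate = 11.05 / 111.57 = 9.90%.
Headline unemployment rate = 8.72 / 110.99 = 7.86%.

Broad underutilization rate ≈ 9.90%; headline unemployment rate ≈ 7.86%.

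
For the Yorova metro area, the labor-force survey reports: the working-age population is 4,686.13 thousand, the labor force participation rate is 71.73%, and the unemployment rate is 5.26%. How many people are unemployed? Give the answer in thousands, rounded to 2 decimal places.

Labor force = 0.7173 × 4,686.13 = 3,361.36 thousand.
Unemployed = 0.0526 × 3,361.36 ≈ 176.81 thousand.

About 176.81 thousand are unemployed.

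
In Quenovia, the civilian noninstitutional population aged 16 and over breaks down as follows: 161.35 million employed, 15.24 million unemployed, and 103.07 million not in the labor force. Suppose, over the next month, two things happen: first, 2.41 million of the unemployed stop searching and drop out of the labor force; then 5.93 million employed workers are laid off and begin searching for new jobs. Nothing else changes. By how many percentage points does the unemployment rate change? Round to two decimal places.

Initially, labor force = 161.35 + 15.24 = 176.59 million, so u = 15.24/176.59 = 8.63%.
After the first change, unemployed and labor force both fall by 2.41 → E = 161.35, U = 12.83, labor force = 174.18 million.
After the second change, employed falls and unemployed rises by 5.93; labor force unchanged → E = 155.42, U = 18.76, labor force = 174.18 million.
New unemployment rate = 18.76 / 174.18 = 10.77%.
Change = 10.77% − 8.63% = +2.14 percentage points.

The unemployment rate changes by +2.14 percentage points.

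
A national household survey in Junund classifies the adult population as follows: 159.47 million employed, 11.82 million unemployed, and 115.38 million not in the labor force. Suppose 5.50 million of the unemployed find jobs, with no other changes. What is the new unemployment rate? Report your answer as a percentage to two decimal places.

Initially, labor force = 159.47 + 11.82 = 171.29 million, so u = 11.82/171.29 = 6.90%.
After the change, unemployed falls and employed rises by 5.50; labor force unchanged → E = 164.97, U = 6.32, labor force = 171.29 million.
New unemployment rate = 6.32 / 171.29 = 3.69%.

New unemployment rate ≈ 3.69%.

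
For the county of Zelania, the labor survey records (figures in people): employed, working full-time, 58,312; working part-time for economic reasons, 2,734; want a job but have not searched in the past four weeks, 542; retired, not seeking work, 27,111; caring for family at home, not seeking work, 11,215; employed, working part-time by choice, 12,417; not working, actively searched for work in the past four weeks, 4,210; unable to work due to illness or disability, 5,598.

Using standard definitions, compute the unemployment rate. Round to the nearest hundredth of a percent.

Unemployment rate ≈ 5.42%.

Employed = 58,312 + 2,734 + 12,417 = 73,463 (anyone who worked, including part-time for economic reasons, counts as employed).
Unemployed = 4,210.
Labor force = 73,463 + 4,210 = 77,673.
Unemployment rate = 4,210 / 77,673 = 5.42%.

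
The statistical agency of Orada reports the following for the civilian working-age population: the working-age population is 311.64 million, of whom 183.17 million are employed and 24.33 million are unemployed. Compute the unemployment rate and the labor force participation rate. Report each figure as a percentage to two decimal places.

Unemployment rate ≈ 11.73%; labor force participation rate ≈ 66.58%.

Labor force = employed + unemployed = 183.17 + 24.33 = 207.50 million.
Unemployment rate = 24.33 / 207.50 = 11.73%.
Labor force participation rate = 207.50 / 311.64 = 66.58%.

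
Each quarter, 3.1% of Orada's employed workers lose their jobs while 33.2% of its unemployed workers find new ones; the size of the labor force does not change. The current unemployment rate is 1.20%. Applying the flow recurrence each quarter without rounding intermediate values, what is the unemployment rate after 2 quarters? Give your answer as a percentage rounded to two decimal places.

With a fixed labor force, u_{t+1} = u_t + s·(1−u_t) − f·u_t = u_t·(1−s−f) + s.
Here 1−s−f = 0.637 and s = 0.031.
u_1 = 0.012000 × 0.637 + 0.031 = 0.038644.
u_2 = 0.038644 × 0.637 + 0.031 = 0.055616.

Unemployment rate after two quarters ≈ 5.56%.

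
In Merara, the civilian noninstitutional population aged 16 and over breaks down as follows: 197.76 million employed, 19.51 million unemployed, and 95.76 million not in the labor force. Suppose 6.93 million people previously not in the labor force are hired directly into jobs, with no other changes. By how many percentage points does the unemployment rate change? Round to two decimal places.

The unemployment rate changes by −0.28 percentage points.

Initially, labor force = 197.76 + 19.51 = 217.27 million, so u = 19.51/217.27 = 8.98%.
After the change, employed and labor force both rise by 6.93; unemployed unchanged → E = 204.69, U = 19.51, labor force = 224.20 million.
New unemployment rate = 19.51 / 224.20 = 8.70%.
Change = 8.70% − 8.98% = −0.28 percentage points.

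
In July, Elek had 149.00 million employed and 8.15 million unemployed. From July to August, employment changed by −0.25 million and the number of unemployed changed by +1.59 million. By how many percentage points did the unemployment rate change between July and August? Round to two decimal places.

July: labor force = 149.00 + 8.15 = 157.15; u = 8.15/157.15 = 5.19%.
August: labor force = 148.75 + 9.74 = 158.49; u = 9.74/158.49 = 6.15%.
Change = 6.15% − 5.19% = +0.96 pp.

The unemployment rate changed by +0.96 percentage points.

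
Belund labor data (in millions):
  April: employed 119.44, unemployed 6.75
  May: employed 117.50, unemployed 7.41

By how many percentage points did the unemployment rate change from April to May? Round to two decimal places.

The unemployment rate changed by +0.58 percentage points.

April: labor force = 119.44 + 6.75 = 126.19; u = 6.75/126.19 = 5.35%.
May: labor force = 117.50 + 7.41 = 124.91; u = 7.41/124.91 = 5.93%.
Change = 5.93% − 5.35% = +0.58 pp.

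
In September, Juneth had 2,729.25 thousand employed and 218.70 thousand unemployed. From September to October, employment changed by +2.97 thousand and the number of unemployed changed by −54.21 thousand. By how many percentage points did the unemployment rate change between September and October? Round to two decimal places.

September: labor force = 2,729.25 + 218.70 = 2,947.95; u = 218.70/2,947.95 = 7.42%.
October: labor force = 2,732.22 + 164.49 = 2,896.71; u = 164.49/2,896.71 = 5.68%.
Change = 5.68% − 7.42% = −1.74 pp.

The unemployment rate changed by −1.74 percentage points.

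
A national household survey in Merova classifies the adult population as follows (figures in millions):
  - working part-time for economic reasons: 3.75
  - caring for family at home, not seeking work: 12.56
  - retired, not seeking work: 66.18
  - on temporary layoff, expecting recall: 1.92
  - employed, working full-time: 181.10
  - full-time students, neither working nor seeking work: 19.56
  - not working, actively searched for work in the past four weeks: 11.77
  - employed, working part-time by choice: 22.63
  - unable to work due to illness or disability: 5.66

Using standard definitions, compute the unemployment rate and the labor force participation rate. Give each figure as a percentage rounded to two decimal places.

Employed = 3.75 + 181.10 + 22.63 = 207.48 million (anyone who worked, including part-time for economic reasons, counts as employed).
Unemployed = 1.92 + 11.77 = 13.69 million (jobless and actively searching, or on temporary layoff).
Labor force = 207.48 + 13.69 = 221.17 million.
Not in labor force = 12.56 + 66.18 + 19.56 + 5.66 = 103.96 million (those not working and not actively searching are outside the labor force).
Civilian working-age population = 221.17 + 103.96 = 325.13 million.
Unemployment rate = 13.69 / 221.17 = 6.19%.
Labor force participation rate = 221.17 / 325.13 = 68.03%.

Unemployment rate ≈ 6.19%; labor force participation rate ≈ 68.03%.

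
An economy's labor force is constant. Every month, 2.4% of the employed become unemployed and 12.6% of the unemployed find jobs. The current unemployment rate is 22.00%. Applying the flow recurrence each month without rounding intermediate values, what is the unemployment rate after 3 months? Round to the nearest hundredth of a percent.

Unemployment rate after three months ≈ 19.68%.

With a fixed labor force, u_{t+1} = u_t + s·(1−u_t) − f·u_t = u_t·(1−s−f) + s.
Here 1−s−f = 0.850 and s = 0.024.
u_1 = 0.220000 × 0.850 + 0.024 = 0.211000.
u_2 = 0.211000 × 0.850 + 0.024 = 0.203350.
u_3 = 0.203350 × 0.850 + 0.024 = 0.196847.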